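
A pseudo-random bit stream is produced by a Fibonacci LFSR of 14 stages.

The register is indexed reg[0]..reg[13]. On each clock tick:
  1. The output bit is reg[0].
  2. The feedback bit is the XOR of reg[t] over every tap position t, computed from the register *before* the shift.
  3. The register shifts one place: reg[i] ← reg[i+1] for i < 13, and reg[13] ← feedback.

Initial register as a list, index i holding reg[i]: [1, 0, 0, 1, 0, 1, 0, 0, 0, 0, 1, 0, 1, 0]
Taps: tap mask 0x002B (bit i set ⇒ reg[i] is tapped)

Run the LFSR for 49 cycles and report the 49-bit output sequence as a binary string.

step | reg (before) | out | fb
   0 | 10010100001010 | 1 | 1
   1 | 00101000010101 | 0 | 0
   2 | 01010000101010 | 0 | 0
   3 | 10100001010100 | 1 | 1
   4 | 01000010101001 | 0 | 1
   5 | 10000101010011 | 1 | 0
   6 | 00001010100110 | 0 | 0
   7 | 00010101001100 | 0 | 0
   8 | 00101010011000 | 0 | 0
   9 | 01010100110000 | 0 | 1
  10 | 10101001100001 | 1 | 1
  11 | 01010011000011 | 0 | 0
  12 | 10100110000110 | 1 | 0
  13 | 01001100001100 | 0 | 0
  14 | 10011000011000 | 1 | 0
  15 | 00110000110000 | 0 | 1
  16 | 01100001100001 | 0 | 1
  17 | 11000011000011 | 1 | 0
  18 | 10000110000110 | 1 | 0
  19 | 00001100001100 | 0 | 1
  20 | 00011000011001 | 0 | 1
  21 | 00110000110011 | 0 | 1
  22 | 01100001100111 | 0 | 1
  23 | 11000011001111 | 1 | 0
  24 | 10000110011110 | 1 | 0
  25 | 00001100111100 | 0 | 1
  26 | 00011001111001 | 0 | 1
  27 | 00110011110011 | 0 | 1
  28 | 01100111100111 | 0 | 0
  29 | 11001111001110 | 1 | 1
  30 | 10011110011101 | 1 | 1
  31 | 00111100111011 | 0 | 0
  32 | 01111001110110 | 0 | 0
  33 | 11110011101100 | 1 | 1
  34 | 11100111011001 | 1 | 1
  35 | 11001110110011 | 1 | 1
  36 | 10011101100111 | 1 | 1
  37 | 00111011001111 | 0 | 1
  38 | 01110110011111 | 0 | 1
  39 | 11101100111111 | 1 | 1
  40 | 11011001111111 | 1 | 1
  41 | 10110011111111 | 1 | 0
  42 | 01100111111110 | 0 | 0
  43 | 11001111111100 | 1 | 1
  44 | 10011111111001 | 1 | 1
  45 | 00111111110011 | 0 | 0
  46 | 01111111100110 | 0 | 1
  47 | 11111111001101 | 1 | 0
  48 | 11111110011010 | 1 | 0

1001010000101010011000011000011001111001110110011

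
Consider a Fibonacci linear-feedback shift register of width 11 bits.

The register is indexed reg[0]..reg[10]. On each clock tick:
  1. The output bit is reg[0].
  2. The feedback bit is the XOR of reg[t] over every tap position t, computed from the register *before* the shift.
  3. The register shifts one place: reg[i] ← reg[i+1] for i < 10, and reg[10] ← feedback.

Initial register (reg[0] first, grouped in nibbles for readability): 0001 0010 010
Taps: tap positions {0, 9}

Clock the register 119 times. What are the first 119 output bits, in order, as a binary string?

00010010010101111010001001101111101001001100010111100000100110101011110001000110000010100101010001011101111101100011001

step | reg (before) | out | fb
   0 | 00010010010 | 0 | 1
   1 | 00100100101 | 0 | 0
   2 | 01001001010 | 0 | 1
   3 | 10010010101 | 1 | 1
   4 | 00100101011 | 0 | 1
   5 | 01001010111 | 0 | 1
   6 | 10010101111 | 1 | 0
   7 | 00101011110 | 0 | 1
   8 | 01010111101 | 0 | 0
   9 | 10101111010 | 1 | 0
  10 | 01011110100 | 0 | 0
  11 | 10111101000 | 1 | 1
  12 | 01111010001 | 0 | 0
  13 | 11110100010 | 1 | 0
  14 | 11101000100 | 1 | 1
  15 | 11010001001 | 1 | 1
  16 | 10100010011 | 1 | 0
  17 | 01000100110 | 0 | 1
  18 | 10001001101 | 1 | 1
  19 | 00010011011 | 0 | 1
  20 | 00100110111 | 0 | 1
  21 | 01001101111 | 0 | 1
  22 | 10011011111 | 1 | 0
  23 | 00110111110 | 0 | 1
  24 | 01101111101 | 0 | 0
  25 | 11011111010 | 1 | 0
  26 | 10111110100 | 1 | 1
  27 | 01111101001 | 0 | 0
  28 | 11111010010 | 1 | 0
  29 | 11110100100 | 1 | 1
  30 | 11101001001 | 1 | 1
  31 | 11010010011 | 1 | 0
  32 | 10100100110 | 1 | 0
  33 | 01001001100 | 0 | 0
  34 | 10010011000 | 1 | 1
  35 | 00100110001 | 0 | 0
  36 | 01001100010 | 0 | 1
  37 | 10011000101 | 1 | 1
  38 | 00110001011 | 0 | 1
  39 | 01100010111 | 0 | 1
  40 | 11000101111 | 1 | 0
  41 | 10001011110 | 1 | 0
  42 | 00010111100 | 0 | 0
  43 | 00101111000 | 0 | 0
  44 | 01011110000 | 0 | 0
  45 | 10111100000 | 1 | 1
  46 | 01111000001 | 0 | 0
  47 | 11110000010 | 1 | 0
  48 | 11100000100 | 1 | 1
  49 | 11000001001 | 1 | 1
  50 | 10000010011 | 1 | 0
  51 | 00000100110 | 0 | 1
  52 | 00001001101 | 0 | 0
  53 | 00010011010 | 0 | 1
  54 | 00100110101 | 0 | 0
  55 | 01001101010 | 0 | 1
  56 | 10011010101 | 1 | 1
  57 | 00110101011 | 0 | 1
  58 | 01101010111 | 0 | 1
  59 | 11010101111 | 1 | 0
  60 | 10101011110 | 1 | 0
  61 | 01010111100 | 0 | 0
  62 | 10101111000 | 1 | 1
  63 | 01011110001 | 0 | 0
  64 | 10111100010 | 1 | 0
  65 | 01111000100 | 0 | 0
  66 | 11110001000 | 1 | 1
  67 | 11100010001 | 1 | 1
  68 | 11000100011 | 1 | 0
  69 | 10001000110 | 1 | 0
  70 | 00010001100 | 0 | 0
  71 | 00100011000 | 0 | 0
  72 | 01000110000 | 0 | 0
  73 | 10001100000 | 1 | 1
  74 | 00011000001 | 0 | 0
  75 | 00110000010 | 0 | 1
  76 | 01100000101 | 0 | 0
  77 | 11000001010 | 1 | 0
  78 | 10000010100 | 1 | 1
  79 | 00000101001 | 0 | 0
  80 | 00001010010 | 0 | 1
  81 | 00010100101 | 0 | 0
  82 | 00101001010 | 0 | 1
  83 | 01010010101 | 0 | 0
  84 | 10100101010 | 1 | 0
  85 | 01001010100 | 0 | 0
  86 | 10010101000 | 1 | 1
  87 | 00101010001 | 0 | 0
  88 | 01010100010 | 0 | 1
  89 | 10101000101 | 1 | 1
  90 | 01010001011 | 0 | 1
  91 | 10100010111 | 1 | 0
  92 | 01000101110 | 0 | 1
  93 | 10001011101 | 1 | 1
  94 | 00010111011 | 0 | 1
  95 | 00101110111 | 0 | 1
  96 | 01011101111 | 0 | 1
  97 | 10111011111 | 1 | 0
  98 | 01110111110 | 0 | 1
  99 | 11101111101 | 1 | 1
 100 | 11011111011 | 1 | 0
 101 | 10111110110 | 1 | 0
 102 | 01111101100 | 0 | 0
 103 | 11111011000 | 1 | 1
 104 | 11110110001 | 1 | 1
 105 | 11101100011 | 1 | 0
 106 | 11011000110 | 1 | 0
 107 | 10110001100 | 1 | 1
 108 | 01100011001 | 0 | 0
 109 | 11000110010 | 1 | 0
 110 | 10001100100 | 1 | 1
 111 | 00011001001 | 0 | 0
 112 | 00110010010 | 0 | 1
 113 | 01100100101 | 0 | 0
 114 | 11001001010 | 1 | 0
 115 | 10010010100 | 1 | 1
 116 | 00100101001 | 0 | 0
 117 | 01001010010 | 0 | 1
 118 | 10010100101 | 1 | 1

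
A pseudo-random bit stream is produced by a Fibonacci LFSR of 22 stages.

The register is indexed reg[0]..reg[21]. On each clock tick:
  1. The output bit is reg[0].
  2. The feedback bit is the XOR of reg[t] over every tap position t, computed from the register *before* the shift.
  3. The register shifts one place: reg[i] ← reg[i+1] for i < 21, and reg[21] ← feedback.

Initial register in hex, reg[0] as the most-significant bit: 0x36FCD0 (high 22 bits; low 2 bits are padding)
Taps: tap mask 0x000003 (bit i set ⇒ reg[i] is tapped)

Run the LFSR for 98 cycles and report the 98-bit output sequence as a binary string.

00110110111111001101000101101100000101011100111011010000111110010100110111000100001011110101100100

tick  register→output (feedback)
  0  0011011011111100110100→0 (0)
  1  0110110111111001101000→0 (1)
  2  1101101111110011010001→1 (0)
  3  1011011111100110100010→1 (1)
  4  0110111111001101000101→0 (1)
  5  1101111110011010001011→1 (0)
  6  1011111100110100010110→1 (1)
  7  0111111001101000101101→0 (1)
  8  1111110011010001011011→1 (0)
  9  1111100110100010110110→1 (0)
 10  1111001101000101101100→1 (0)
 11  1110011010001011011000→1 (0)
 12  1100110100010110110000→1 (0)
 13  1001101000101101100000→1 (1)
 14  0011010001011011000001→0 (0)
 15  0110100010110110000010→0 (1)
 16  1101000101101100000101→1 (0)
 17  1010001011011000001010→1 (1)
 18  0100010110110000010101→0 (1)
 19  1000101101100000101011→1 (1)
 20  0001011011000001010111→0 (0)
 21  0010110110000010101110→0 (0)
 22  0101101100000101011100→0 (1)
 23  1011011000001010111001→1 (1)
 24  0110110000010101110011→0 (1)
 25  1101100000101011100111→1 (0)
 26  1011000001010111001110→1 (1)
 27  0110000010101110011101→0 (1)
 28  1100000101011100111011→1 (0)
 29  1000001010111001110110→1 (1)
 30  0000010101110011101101→0 (0)
 31  0000101011100111011010→0 (0)
 32  0001010111001110110100→0 (0)
 33  0010101110011101101000→0 (0)
 34  0101011100111011010000→0 (1)
 35  1010111001110110100001→1 (1)
 36  0101110011101101000011→0 (1)
 37  1011100111011010000111→1 (1)
 38  0111001110110100001111→0 (1)
 39  1110011101101000011111→1 (0)
 40  1100111011010000111110→1 (0)
 41  1001110110100001111100→1 (1)
 42  0011101101000011111001→0 (0)
 43  0111011010000111110010→0 (1)
 44  1110110100001111100101→1 (0)
 45  1101101000011111001010→1 (0)
 46  1011010000111110010100→1 (1)
 47  0110100001111100101001→0 (1)
 48  1101000011111001010011→1 (0)
 49  1010000111110010100110→1 (1)
 50  0100001111100101001101→0 (1)
 51  1000011111001010011011→1 (1)
 52  0000111110010100110111→0 (0)
 53  0001111100101001101110→0 (0)
 54  0011111001010011011100→0 (0)
 55  0111110010100110111000→0 (1)
 56  1111100101001101110001→1 (0)
 57  1111001010011011100010→1 (0)
 58  1110010100110111000100→1 (0)
 59  1100101001101110001000→1 (0)
 60  1001010011011100010000→1 (1)
 61  0010100110111000100001→0 (0)
 62  0101001101110001000010→0 (1)
 63  1010011011100010000101→1 (1)
 64  0100110111000100001011→0 (1)
 65  1001101110001000010111→1 (1)
 66  0011011100010000101111→0 (0)
 67  0110111000100001011110→0 (1)
 68  1101110001000010111101→1 (0)
 69  1011100010000101111010→1 (1)
 70  0111000100001011110101→0 (1)
 71  1110001000010111101011→1 (0)
 72  1100010000101111010110→1 (0)
 73  1000100001011110101100→1 (1)
 74  0001000010111101011001→0 (0)
 75  0010000101111010110010→0 (0)
 76  0100001011110101100100→0 (1)
 77  1000010111101011001001→1 (1)
 78  0000101111010110010011→0 (0)
 79  0001011110101100100110→0 (0)
 80  0010111101011001001100→0 (0)
 81  0101111010110010011000→0 (1)
 82  1011110101100100110001→1 (1)
 83  0111101011001001100011→0 (1)
 84  1111010110010011000111→1 (0)
 85  1110101100100110001110→1 (0)
 86  1101011001001100011100→1 (0)
 87  1010110010011000111000→1 (1)
 88  0101100100110001110001→0 (1)
 89  1011001001100011100011→1 (1)
 90  0110010011000111000111→0 (1)
 91  1100100110001110001111→1 (0)
 92  1001001100011100011110→1 (1)
 93  0010011000111000111101→0 (0)
 94  0100110001110001111010→0 (1)
 95  1001100011100011110101→1 (1)
 96  0011000111000111101011→0 (0)
 97  0110001110001111010110→0 (1)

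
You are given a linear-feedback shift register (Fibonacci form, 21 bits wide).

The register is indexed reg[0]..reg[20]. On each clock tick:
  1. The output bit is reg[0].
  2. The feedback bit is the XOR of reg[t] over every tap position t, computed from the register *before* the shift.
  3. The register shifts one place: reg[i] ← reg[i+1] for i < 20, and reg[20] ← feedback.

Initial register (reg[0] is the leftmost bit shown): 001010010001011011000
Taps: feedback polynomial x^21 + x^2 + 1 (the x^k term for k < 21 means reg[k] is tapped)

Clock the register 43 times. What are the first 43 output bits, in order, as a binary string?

step | reg (before) | out | fb
   0 | 001010010001011011000 | 0 | 1
   1 | 010100100010110110001 | 0 | 0
   2 | 101001000101101100010 | 1 | 0
   3 | 010010001011011000100 | 0 | 0
   4 | 100100010110110001000 | 1 | 1
   5 | 001000101101100010001 | 0 | 1
   6 | 010001011011000100011 | 0 | 0
   7 | 100010110110001000110 | 1 | 1
   8 | 000101101100010001101 | 0 | 0
   9 | 001011011000100011010 | 0 | 1
  10 | 010110110001000110101 | 0 | 0
  11 | 101101100010001101010 | 1 | 0
  12 | 011011000100011010100 | 0 | 1
  13 | 110110001000110101001 | 1 | 1
  14 | 101100010001101010011 | 1 | 0
  15 | 011000100011010100110 | 0 | 1
  16 | 110001000110101001101 | 1 | 1
  17 | 100010001101010011011 | 1 | 1
  18 | 000100011010100110111 | 0 | 0
  19 | 001000110101001101110 | 0 | 1
  20 | 010001101010011011101 | 0 | 0
  21 | 100011010100110111010 | 1 | 1
  22 | 000110101001101110101 | 0 | 0
  23 | 001101010011011101010 | 0 | 1
  24 | 011010100110111010101 | 0 | 1
  25 | 110101001101110101011 | 1 | 1
  26 | 101010011011101010111 | 1 | 0
  27 | 010100110111010101110 | 0 | 0
  28 | 101001101110101011100 | 1 | 0
  29 | 010011011101010111000 | 0 | 0
  30 | 100110111010101110000 | 1 | 1
  31 | 001101110101011100001 | 0 | 1
  32 | 011011101010111000011 | 0 | 1
  33 | 110111010101110000111 | 1 | 1
  34 | 101110101011100001111 | 1 | 0
  35 | 011101010111000011110 | 0 | 1
  36 | 111010101110000111101 | 1 | 0
  37 | 110101011100001111010 | 1 | 1
  38 | 101010111000011110101 | 1 | 0
  39 | 010101110000111101010 | 0 | 0
  40 | 101011100001111010100 | 1 | 0
  41 | 010111000011110101000 | 0 | 0
  42 | 101110000111101010000 | 1 | 0

0010100100010110110001000110101001101110101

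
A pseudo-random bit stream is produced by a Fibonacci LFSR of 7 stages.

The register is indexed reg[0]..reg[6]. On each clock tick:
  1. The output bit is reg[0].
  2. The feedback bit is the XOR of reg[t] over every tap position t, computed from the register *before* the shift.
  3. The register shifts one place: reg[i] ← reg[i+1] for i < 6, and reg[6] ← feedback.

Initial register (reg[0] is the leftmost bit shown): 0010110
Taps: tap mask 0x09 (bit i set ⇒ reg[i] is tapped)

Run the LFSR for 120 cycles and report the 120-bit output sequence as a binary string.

step | reg (before) | out | fb
   0 | 0010110 | 0 | 0
   1 | 0101100 | 0 | 1
   2 | 1011001 | 1 | 0
   3 | 0110010 | 0 | 0
   4 | 1100100 | 1 | 1
   5 | 1001001 | 1 | 0
   6 | 0010010 | 0 | 0
   7 | 0100100 | 0 | 0
   8 | 1001000 | 1 | 0
   9 | 0010000 | 0 | 0
  10 | 0100000 | 0 | 0
  11 | 1000000 | 1 | 1
  12 | 0000001 | 0 | 0
  13 | 0000010 | 0 | 0
  14 | 0000100 | 0 | 0
  15 | 0001000 | 0 | 1
  16 | 0010001 | 0 | 0
  17 | 0100010 | 0 | 0
  18 | 1000100 | 1 | 1
  19 | 0001001 | 0 | 1
  20 | 0010011 | 0 | 0
  21 | 0100110 | 0 | 0
  22 | 1001100 | 1 | 0
  23 | 0011000 | 0 | 1
  24 | 0110001 | 0 | 0
  25 | 1100010 | 1 | 1
  26 | 1000101 | 1 | 1
  27 | 0001011 | 0 | 1
  28 | 0010111 | 0 | 0
  29 | 0101110 | 0 | 1
  30 | 1011101 | 1 | 0
  31 | 0111010 | 0 | 1
  32 | 1110101 | 1 | 1
  33 | 1101011 | 1 | 0
  34 | 1010110 | 1 | 1
  35 | 0101101 | 0 | 1
  36 | 1011011 | 1 | 0
  37 | 0110110 | 0 | 0
  38 | 1101100 | 1 | 0
  39 | 1011000 | 1 | 0
  40 | 0110000 | 0 | 0
  41 | 1100000 | 1 | 1
  42 | 1000001 | 1 | 1
  43 | 0000011 | 0 | 0
  44 | 0000110 | 0 | 0
  45 | 0001100 | 0 | 1
  46 | 0011001 | 0 | 1
  47 | 0110011 | 0 | 0
  48 | 1100110 | 1 | 1
  49 | 1001101 | 1 | 0
  50 | 0011010 | 0 | 1
  51 | 0110101 | 0 | 0
  52 | 1101010 | 1 | 0
  53 | 1010100 | 1 | 1
  54 | 0101001 | 0 | 1
  55 | 1010011 | 1 | 1
  56 | 0100111 | 0 | 0
  57 | 1001110 | 1 | 0
  58 | 0011100 | 0 | 1
  59 | 0111001 | 0 | 1
  60 | 1110011 | 1 | 1
  61 | 1100111 | 1 | 1
  62 | 1001111 | 1 | 0
  63 | 0011110 | 0 | 1
  64 | 0111101 | 0 | 1
  65 | 1111011 | 1 | 0
  66 | 1110110 | 1 | 1
  67 | 1101101 | 1 | 0
  68 | 1011010 | 1 | 0
  69 | 0110100 | 0 | 0
  70 | 1101000 | 1 | 0
  71 | 1010000 | 1 | 1
  72 | 0100001 | 0 | 0
  73 | 1000010 | 1 | 1
  74 | 0000101 | 0 | 0
  75 | 0001010 | 0 | 1
  76 | 0010101 | 0 | 0
  77 | 0101010 | 0 | 1
  78 | 1010101 | 1 | 1
  79 | 0101011 | 0 | 1
  80 | 1010111 | 1 | 1
  81 | 0101111 | 0 | 1
  82 | 1011111 | 1 | 0
  83 | 0111110 | 0 | 1
  84 | 1111101 | 1 | 0
  85 | 1111010 | 1 | 0
  86 | 1110100 | 1 | 1
  87 | 1101001 | 1 | 0
  88 | 1010010 | 1 | 1
  89 | 0100101 | 0 | 0
  90 | 1001010 | 1 | 0
  91 | 0010100 | 0 | 0
  92 | 0101000 | 0 | 1
  93 | 1010001 | 1 | 1
  94 | 0100011 | 0 | 0
  95 | 1000110 | 1 | 1
  96 | 0001101 | 0 | 1
  97 | 0011011 | 0 | 1
  98 | 0110111 | 0 | 0
  99 | 1101110 | 1 | 0
 100 | 1011100 | 1 | 0
 101 | 0111000 | 0 | 1
 102 | 1110001 | 1 | 1
 103 | 1100011 | 1 | 1
 104 | 1000111 | 1 | 1
 105 | 0001111 | 0 | 1
 106 | 0011111 | 0 | 1
 107 | 0111111 | 0 | 1
 108 | 1111111 | 1 | 0
 109 | 1111110 | 1 | 0
 110 | 1111100 | 1 | 0
 111 | 1111000 | 1 | 0
 112 | 1110000 | 1 | 1
 113 | 1100001 | 1 | 1
 114 | 1000011 | 1 | 1
 115 | 0000111 | 0 | 0
 116 | 0001110 | 0 | 1
 117 | 0011101 | 0 | 1
 118 | 0111011 | 0 | 1
 119 | 1110111 | 1 | 1

001011001001000000100010011000101110101101100000110011010100111001111011010000101010111110100101000110111000111111100001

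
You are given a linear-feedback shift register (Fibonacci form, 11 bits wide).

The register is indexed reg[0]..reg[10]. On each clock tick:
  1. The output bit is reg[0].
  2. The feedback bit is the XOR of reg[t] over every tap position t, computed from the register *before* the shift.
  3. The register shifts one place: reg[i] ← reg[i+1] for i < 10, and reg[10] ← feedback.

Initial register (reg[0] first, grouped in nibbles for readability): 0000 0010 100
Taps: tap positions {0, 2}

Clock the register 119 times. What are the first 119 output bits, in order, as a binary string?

00000010100000010001000010101010010000000110100000111001000110111010111010100010100001010001001000101011010100001100001

k : reg_k → out_k, fb_k
0: 00000010100 → 0, fb=0
1: 00000101000 → 0, fb=0
2: 00001010000 → 0, fb=0
3: 00010100000 → 0, fb=0
4: 00101000000 → 0, fb=1
5: 01010000001 → 0, fb=0
6: 10100000010 → 1, fb=0
7: 01000000100 → 0, fb=0
8: 10000001000 → 1, fb=1
9: 00000010001 → 0, fb=0
10: 00000100010 → 0, fb=0
11: 00001000100 → 0, fb=0
12: 00010001000 → 0, fb=0
13: 00100010000 → 0, fb=1
14: 01000100001 → 0, fb=0
15: 10001000010 → 1, fb=1
16: 00010000101 → 0, fb=0
17: 00100001010 → 0, fb=1
18: 01000010101 → 0, fb=0
19: 10000101010 → 1, fb=1
20: 00001010101 → 0, fb=0
21: 00010101010 → 0, fb=0
22: 00101010100 → 0, fb=1
23: 01010101001 → 0, fb=0
24: 10101010010 → 1, fb=0
25: 01010100100 → 0, fb=0
26: 10101001000 → 1, fb=0
27: 01010010000 → 0, fb=0
28: 10100100000 → 1, fb=0
29: 01001000000 → 0, fb=0
30: 10010000000 → 1, fb=1
31: 00100000001 → 0, fb=1
32: 01000000011 → 0, fb=0
33: 10000000110 → 1, fb=1
34: 00000001101 → 0, fb=0
35: 00000011010 → 0, fb=0
36: 00000110100 → 0, fb=0
37: 00001101000 → 0, fb=0
38: 00011010000 → 0, fb=0
39: 00110100000 → 0, fb=1
40: 01101000001 → 0, fb=1
41: 11010000011 → 1, fb=1
42: 10100000111 → 1, fb=0
43: 01000001110 → 0, fb=0
44: 10000011100 → 1, fb=1
45: 00000111001 → 0, fb=0
46: 00001110010 → 0, fb=0
47: 00011100100 → 0, fb=0
48: 00111001000 → 0, fb=1
49: 01110010001 → 0, fb=1
50: 11100100011 → 1, fb=0
51: 11001000110 → 1, fb=1
52: 10010001101 → 1, fb=1
53: 00100011011 → 0, fb=1
54: 01000110111 → 0, fb=0
55: 10001101110 → 1, fb=1
56: 00011011101 → 0, fb=0
57: 00110111010 → 0, fb=1
58: 01101110101 → 0, fb=1
59: 11011101011 → 1, fb=1
60: 10111010111 → 1, fb=0
61: 01110101110 → 0, fb=1
62: 11101011101 → 1, fb=0
63: 11010111010 → 1, fb=1
64: 10101110101 → 1, fb=0
65: 01011101010 → 0, fb=0
66: 10111010100 → 1, fb=0
67: 01110101000 → 0, fb=1
68: 11101010001 → 1, fb=0
69: 11010100010 → 1, fb=1
70: 10101000101 → 1, fb=0
71: 01010001010 → 0, fb=0
72: 10100010100 → 1, fb=0
73: 01000101000 → 0, fb=0
74: 10001010000 → 1, fb=1
75: 00010100001 → 0, fb=0
76: 00101000010 → 0, fb=1
77: 01010000101 → 0, fb=0
78: 10100001010 → 1, fb=0
79: 01000010100 → 0, fb=0
80: 10000101000 → 1, fb=1
81: 00001010001 → 0, fb=0
82: 00010100010 → 0, fb=0
83: 00101000100 → 0, fb=1
84: 01010001001 → 0, fb=0
85: 10100010010 → 1, fb=0
86: 01000100100 → 0, fb=0
87: 10001001000 → 1, fb=1
88: 00010010001 → 0, fb=0
89: 00100100010 → 0, fb=1
90: 01001000101 → 0, fb=0
91: 10010001010 → 1, fb=1
92: 00100010101 → 0, fb=1
93: 01000101011 → 0, fb=0
94: 10001010110 → 1, fb=1
95: 00010101101 → 0, fb=0
96: 00101011010 → 0, fb=1
97: 01010110101 → 0, fb=0
98: 10101101010 → 1, fb=0
99: 01011010100 → 0, fb=0
100: 10110101000 → 1, fb=0
101: 01101010000 → 0, fb=1
102: 11010100001 → 1, fb=1
103: 10101000011 → 1, fb=0
104: 01010000110 → 0, fb=0
105: 10100001100 → 1, fb=0
106: 01000011000 → 0, fb=0
107: 10000110000 → 1, fb=1
108: 00001100001 → 0, fb=0
109: 00011000010 → 0, fb=0
110: 00110000100 → 0, fb=1
111: 01100001001 → 0, fb=1
112: 11000010011 → 1, fb=1
113: 10000100111 → 1, fb=1
114: 00001001111 → 0, fb=0
115: 00010011110 → 0, fb=0
116: 00100111100 → 0, fb=1
117: 01001111001 → 0, fb=0
118: 10011110010 → 1, fb=1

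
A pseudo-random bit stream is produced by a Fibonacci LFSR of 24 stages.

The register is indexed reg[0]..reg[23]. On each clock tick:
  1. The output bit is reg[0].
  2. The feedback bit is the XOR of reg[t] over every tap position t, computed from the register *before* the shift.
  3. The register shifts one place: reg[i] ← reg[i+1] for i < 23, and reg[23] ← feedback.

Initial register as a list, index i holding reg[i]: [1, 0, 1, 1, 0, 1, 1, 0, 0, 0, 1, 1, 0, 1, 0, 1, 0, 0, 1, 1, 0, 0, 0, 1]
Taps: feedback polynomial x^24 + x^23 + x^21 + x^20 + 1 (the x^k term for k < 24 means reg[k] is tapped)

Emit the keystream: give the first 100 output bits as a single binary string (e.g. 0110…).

1011011000110101001100010000010010110000001001010101001010001110000001101011010110111100011101011001

tick  register→output (feedback)
  0  101101100011010100110001→1 (0)
  1  011011000110101001100010→0 (0)
  2  110110001101010011000100→1 (0)
  3  101100011010100110001000→1 (0)
  4  011000110101001100010000→0 (0)
  5  110001101010011000100000→1 (1)
  6  100011010100110001000001→1 (0)
  7  000110101001100010000010→0 (0)
  8  001101010011000100000100→0 (1)
  9  011010100110001000001001→0 (0)
 10  110101001100010000010010→1 (1)
 11  101010011000100000100101→1 (1)
 12  010100110001000001001011→0 (0)
 13  101001100010000010010110→1 (0)
 14  010011000100000100101100→0 (0)
 15  100110001000001001011000→1 (0)
 16  001100010000010010110000→0 (0)
 17  011000100000100101100000→0 (0)
 18  110001000001001011000000→1 (1)
 19  100010000010010110000001→1 (0)
 20  000100000100101100000010→0 (0)
 21  001000001001011000000100→0 (1)
 22  010000010010110000001001→0 (0)
 23  100000100101100000010010→1 (1)
 24  000001001011000000100101→0 (0)
 25  000010010110000001001010→0 (1)
 26  000100101100000010010101→0 (0)
 27  001001011000000100101010→0 (1)
 28  010010110000001001010101→0 (0)
 29  100101100000010010101010→1 (0)
 30  001011000000100101010100→0 (1)
 31  010110000001001010101001→0 (0)
 32  101100000010010101010010→1 (1)
 33  011000000100101010100101→0 (0)
 34  110000001001010101001010→1 (0)
 35  100000010010101010010100→1 (0)
 36  000000100101010100101000→0 (1)
 37  000001001010101001010001→0 (1)
 38  000010010101010010100011→0 (1)
 39  000100101010100101000111→0 (0)
 40  001001010101001010001110→0 (0)
 41  010010101010010100011100→0 (0)
 42  100101010100101000111000→1 (0)
 43  001010101001010001110000→0 (0)
 44  010101010010100011100000→0 (0)
 45  101010100101000111000000→1 (1)
 46  010101001010001110000001→0 (1)
 47  101010010100011100000011→1 (0)
 48  010100101000111000000110→0 (1)
 49  101001010001110000001101→1 (0)
 50  010010100011100000011010→0 (1)
 51  100101000111000000110101→1 (1)
 52  001010001110000001101011→0 (0)
 53  010100011100000011010110→0 (1)
 54  101000111000000110101101→1 (0)
 55  010001110000001101011010→0 (1)
 56  100011100000011010110101→1 (1)
 57  000111000000110101101011→0 (0)
 58  001110000001101011010110→0 (1)
 59  011100000011010110101101→0 (1)
 60  111000000110101101011011→1 (1)
 61  110000001101011010110111→1 (1)
 62  100000011010110101101111→1 (0)
 63  000000110101101011011110→0 (0)
 64  000001101011010110111100→0 (0)
 65  000011010110101101111000→0 (1)
 66  000110101101011011110001→0 (1)
 67  001101011010110111100011→0 (1)
 68  011010110101101111000111→0 (0)
 69  110101101011011110001110→1 (1)
 70  101011010110111100011101→1 (0)
 71  010110101101111000111010→0 (1)
 72  101101011011110001110101→1 (1)
 73  011010110111100011101011→0 (0)
 74  110101101111000111010110→1 (0)
 75  101011011110001110101100→1 (1)
 76  010110111100011101011001→0 (0)
 77  101101111000111010110010→1 (1)
 78  011011110001110101100101→0 (0)
 79  110111100011101011001010→1 (0)
 80  101111000111010110010100→1 (0)
 81  011110001110101100101000→0 (1)
 82  111100011101011001010001→1 (0)
 83  111000111010110010100010→1 (1)
 84  110001110101100101000101→1 (1)
 85  100011101011001010001011→1 (1)
 86  000111010110010100010111→0 (0)
 87  001110101100101000101110→0 (0)
 88  011101011001010001011100→0 (0)
 89  111010110010100010111000→1 (0)
 90  110101100101000101110000→1 (1)
 91  101011001010001011100001→1 (0)
 92  010110010100010111000010→0 (0)
 93  101100101000101110000100→1 (0)
 94  011001010001011100001000→0 (1)
 95  110010100010111000010001→1 (0)
 96  100101000101110000100010→1 (1)
 97  001010001011100001000101→0 (0)
 98  010100010111000010001010→0 (1)
 99  101000101110000100010101→1 (1)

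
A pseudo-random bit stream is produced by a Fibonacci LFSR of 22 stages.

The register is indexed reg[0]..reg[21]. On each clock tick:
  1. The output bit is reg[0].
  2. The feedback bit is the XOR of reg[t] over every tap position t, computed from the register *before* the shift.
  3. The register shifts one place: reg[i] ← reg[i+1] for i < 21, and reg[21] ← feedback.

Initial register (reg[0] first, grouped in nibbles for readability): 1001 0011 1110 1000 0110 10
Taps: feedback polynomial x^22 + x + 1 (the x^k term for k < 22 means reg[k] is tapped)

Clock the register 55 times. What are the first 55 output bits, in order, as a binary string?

1001001111101000011010101101000011100010111111011100010

tick  register→output (feedback)
  0  1001001111101000011010→1 (1)
  1  0010011111010000110101→0 (0)
  2  0100111110100001101010→0 (1)
  3  1001111101000011010101→1 (1)
  4  0011111010000110101011→0 (0)
  5  0111110100001101010110→0 (1)
  6  1111101000011010101101→1 (0)
  7  1111010000110101011010→1 (0)
  8  1110100001101010110100→1 (0)
  9  1101000011010101101000→1 (0)
 10  1010000110101011010000→1 (1)
 11  0100001101010110100001→0 (1)
 12  1000011010101101000011→1 (1)
 13  0000110101011010000111→0 (0)
 14  0001101010110100001110→0 (0)
 15  0011010101101000011100→0 (0)
 16  0110101011010000111000→0 (1)
 17  1101010110100001110001→1 (0)
 18  1010101101000011100010→1 (1)
 19  0101011010000111000101→0 (1)
 20  1010110100001110001011→1 (1)
 21  0101101000011100010111→0 (1)
 22  1011010000111000101111→1 (1)
 23  0110100001110001011111→0 (1)
 24  1101000011100010111111→1 (0)
 25  1010000111000101111110→1 (1)
 26  0100001110001011111101→0 (1)
 27  1000011100010111111011→1 (1)
 28  0000111000101111110111→0 (0)
 29  0001110001011111101110→0 (0)
 30  0011100010111111011100→0 (0)
 31  0111000101111110111000→0 (1)
 32  1110001011111101110001→1 (0)
 33  1100010111111011100010→1 (0)
 34  1000101111110111000100→1 (1)
 35  0001011111101110001001→0 (0)
 36  0010111111011100010010→0 (0)
 37  0101111110111000100100→0 (1)
 38  1011111101110001001001→1 (1)
 39  0111111011100010010011→0 (1)
 40  1111110111000100100111→1 (0)
 41  1111101110001001001110→1 (0)
 42  1111011100010010011100→1 (0)
 43  1110111000100100111000→1 (0)
 44  1101110001001001110000→1 (0)
 45  1011100010010011100000→1 (1)
 46  0111000100100111000001→0 (1)
 47  1110001001001110000011→1 (0)
 48  1100010010011100000110→1 (0)
 49  1000100100111000001100→1 (1)
 50  0001001001110000011001→0 (0)
 51  0010010011100000110010→0 (0)
 52  0100100111000001100100→0 (1)
 53  1001001110000011001001→1 (1)
 54  0010011100000110010011→0 (0)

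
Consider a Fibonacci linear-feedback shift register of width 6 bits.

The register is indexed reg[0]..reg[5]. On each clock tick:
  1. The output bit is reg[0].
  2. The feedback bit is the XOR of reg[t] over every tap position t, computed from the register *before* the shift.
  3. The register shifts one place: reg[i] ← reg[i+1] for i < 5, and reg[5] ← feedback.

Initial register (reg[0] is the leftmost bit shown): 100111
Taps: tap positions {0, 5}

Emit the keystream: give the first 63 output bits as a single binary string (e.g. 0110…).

100111000101111001010001100001000001111110101011001101110110100

step | reg (before) | out | fb
   0 | 100111 | 1 | 0
   1 | 001110 | 0 | 0
   2 | 011100 | 0 | 0
   3 | 111000 | 1 | 1
   4 | 110001 | 1 | 0
   5 | 100010 | 1 | 1
   6 | 000101 | 0 | 1
   7 | 001011 | 0 | 1
   8 | 010111 | 0 | 1
   9 | 101111 | 1 | 0
  10 | 011110 | 0 | 0
  11 | 111100 | 1 | 1
  12 | 111001 | 1 | 0
  13 | 110010 | 1 | 1
  14 | 100101 | 1 | 0
  15 | 001010 | 0 | 0
  16 | 010100 | 0 | 0
  17 | 101000 | 1 | 1
  18 | 010001 | 0 | 1
  19 | 100011 | 1 | 0
  20 | 000110 | 0 | 0
  21 | 001100 | 0 | 0
  22 | 011000 | 0 | 0
  23 | 110000 | 1 | 1
  24 | 100001 | 1 | 0
  25 | 000010 | 0 | 0
  26 | 000100 | 0 | 0
  27 | 001000 | 0 | 0
  28 | 010000 | 0 | 0
  29 | 100000 | 1 | 1
  30 | 000001 | 0 | 1
  31 | 000011 | 0 | 1
  32 | 000111 | 0 | 1
  33 | 001111 | 0 | 1
  34 | 011111 | 0 | 1
  35 | 111111 | 1 | 0
  36 | 111110 | 1 | 1
  37 | 111101 | 1 | 0
  38 | 111010 | 1 | 1
  39 | 110101 | 1 | 0
  40 | 101010 | 1 | 1
  41 | 010101 | 0 | 1
  42 | 101011 | 1 | 0
  43 | 010110 | 0 | 0
  44 | 101100 | 1 | 1
  45 | 011001 | 0 | 1
  46 | 110011 | 1 | 0
  47 | 100110 | 1 | 1
  48 | 001101 | 0 | 1
  49 | 011011 | 0 | 1
  50 | 110111 | 1 | 0
  51 | 101110 | 1 | 1
  52 | 011101 | 0 | 1
  53 | 111011 | 1 | 0
  54 | 110110 | 1 | 1
  55 | 101101 | 1 | 0
  56 | 011010 | 0 | 0
  57 | 110100 | 1 | 1
  58 | 101001 | 1 | 0
  59 | 010010 | 0 | 0
  60 | 100100 | 1 | 1
  61 | 001001 | 0 | 1
  62 | 010011 | 0 | 1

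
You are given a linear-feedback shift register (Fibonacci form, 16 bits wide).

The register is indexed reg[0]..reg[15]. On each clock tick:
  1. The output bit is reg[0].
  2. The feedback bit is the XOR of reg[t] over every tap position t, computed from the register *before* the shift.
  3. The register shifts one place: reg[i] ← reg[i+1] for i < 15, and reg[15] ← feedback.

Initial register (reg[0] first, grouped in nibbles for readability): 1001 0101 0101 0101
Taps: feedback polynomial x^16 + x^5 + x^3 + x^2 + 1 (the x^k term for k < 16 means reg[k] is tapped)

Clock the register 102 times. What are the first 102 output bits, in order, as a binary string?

k : reg_k → out_k, fb_k
0: 1001010101010101 → 1, fb=1
1: 0010101010101011 → 0, fb=1
2: 0101010101010111 → 0, fb=0
3: 1010101010101110 → 1, fb=0
4: 0101010101011100 → 0, fb=0
5: 1010101010111000 → 1, fb=0
6: 0101010101110000 → 0, fb=0
7: 1010101011100000 → 1, fb=0
8: 0101010111000000 → 0, fb=0
9: 1010101110000000 → 1, fb=0
10: 0101011100000000 → 0, fb=0
11: 1010111000000000 → 1, fb=1
12: 0101110000000001 → 0, fb=0
13: 1011100000000010 → 1, fb=1
14: 0111000000000101 → 0, fb=0
15: 1110000000001010 → 1, fb=0
16: 1100000000010100 → 1, fb=1
17: 1000000000101001 → 1, fb=1
18: 0000000001010011 → 0, fb=0
19: 0000000010100110 → 0, fb=0
20: 0000000101001100 → 0, fb=0
21: 0000001010011000 → 0, fb=0
22: 0000010100110000 → 0, fb=1
23: 0000101001100001 → 0, fb=0
24: 0001010011000010 → 0, fb=0
25: 0010100110000100 → 0, fb=1
26: 0101001100001001 → 0, fb=1
27: 1010011000010011 → 1, fb=1
28: 0100110000100111 → 0, fb=1
29: 1001100001001111 → 1, fb=0
30: 0011000010011110 → 0, fb=0
31: 0110000100111100 → 0, fb=1
32: 1100001001111001 → 1, fb=1
33: 1000010011110011 → 1, fb=0
34: 0000100111100110 → 0, fb=0
35: 0001001111001100 → 0, fb=1
36: 0010011110011001 → 0, fb=0
37: 0100111100110010 → 0, fb=1
38: 1001111001100101 → 1, fb=1
39: 0011110011001011 → 0, fb=1
40: 0111100110010111 → 0, fb=0
41: 1111001100101110 → 1, fb=1
42: 1110011001011101 → 1, fb=1
43: 1100110010111011 → 1, fb=0
44: 1001100101110110 → 1, fb=0
45: 0011001011101100 → 0, fb=0
46: 0110010111011000 → 0, fb=0
47: 1100101110110000 → 1, fb=1
48: 1001011101100001 → 1, fb=1
49: 0010111011000011 → 0, fb=0
50: 0101110110000110 → 0, fb=0
51: 1011101100001100 → 1, fb=1
52: 0111011000011001 → 0, fb=1
53: 1110110000110011 → 1, fb=1
54: 1101100001100111 → 1, fb=0
55: 1011000011001110 → 1, fb=1
56: 0110000110011101 → 0, fb=1
57: 1100001100111011 → 1, fb=1
58: 1000011001110111 → 1, fb=0
59: 0000110011101110 → 0, fb=1
60: 0001100111011101 → 0, fb=1
61: 0011001110111011 → 0, fb=0
62: 0110011101110110 → 0, fb=0
63: 1100111011101100 → 1, fb=0
64: 1001110111011000 → 1, fb=1
65: 0011101110110001 → 0, fb=0
66: 0111011101100010 → 0, fb=1
67: 1110111011000101 → 1, fb=1
68: 1101110110001011 → 1, fb=1
69: 1011101100010111 → 1, fb=1
70: 0111011000101111 → 0, fb=1
71: 1110110001011111 → 1, fb=1
72: 1101100010111111 → 1, fb=0
73: 1011000101111110 → 1, fb=1
74: 0110001011111101 → 0, fb=1
75: 1100010111111011 → 1, fb=0
76: 1000101111110110 → 1, fb=1
77: 0001011111101101 → 0, fb=0
78: 0010111111011010 → 0, fb=0
79: 0101111110110100 → 0, fb=0
80: 1011111101101000 → 1, fb=0
81: 0111111011010000 → 0, fb=1
82: 1111110110100001 → 1, fb=0
83: 1111101101000010 → 1, fb=1
84: 1111011010000101 → 1, fb=0
85: 1110110100001010 → 1, fb=1
86: 1101101000010101 → 1, fb=0
87: 1011010000101010 → 1, fb=0
88: 0110100001010100 → 0, fb=1
89: 1101000010101001 → 1, fb=0
90: 1010000101010010 → 1, fb=0
91: 0100001010100100 → 0, fb=0
92: 1000010101001000 → 1, fb=0
93: 0000101010010000 → 0, fb=0
94: 0001010100100000 → 0, fb=0
95: 0010101001000000 → 0, fb=1
96: 0101010010000001 → 0, fb=0
97: 1010100100000010 → 1, fb=0
98: 0101001000000100 → 0, fb=1
99: 1010010000001001 → 1, fb=1
100: 0100100000010011 → 0, fb=0
101: 1001000000100110 → 1, fb=0

100101010101010111000000000101001100001001111001100101110110000110011101110110001011111101101000010101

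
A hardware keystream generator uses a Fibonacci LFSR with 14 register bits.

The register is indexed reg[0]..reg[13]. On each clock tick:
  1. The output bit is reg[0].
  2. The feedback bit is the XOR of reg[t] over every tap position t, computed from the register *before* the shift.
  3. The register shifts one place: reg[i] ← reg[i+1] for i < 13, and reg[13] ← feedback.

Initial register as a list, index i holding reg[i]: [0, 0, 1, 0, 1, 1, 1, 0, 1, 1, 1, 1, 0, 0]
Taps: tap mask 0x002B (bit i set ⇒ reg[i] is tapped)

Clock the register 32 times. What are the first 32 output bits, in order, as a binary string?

k : reg_k → out_k, fb_k
0: 00101110111100 → 0, fb=1
1: 01011101111001 → 0, fb=1
2: 10111011110011 → 1, fb=0
3: 01110111100110 → 0, fb=1
4: 11101111001101 → 1, fb=1
5: 11011110011011 → 1, fb=0
6: 10111100110110 → 1, fb=1
7: 01111001101101 → 0, fb=0
8: 11110011011010 → 1, fb=1
9: 11100110110101 → 1, fb=1
10: 11001101101011 → 1, fb=1
11: 10011011010111 → 1, fb=0
12: 00110110101110 → 0, fb=0
13: 01101101011100 → 0, fb=0
14: 11011010111000 → 1, fb=1
15: 10110101110001 → 1, fb=1
16: 01101011100011 → 0, fb=1
17: 11010111000111 → 1, fb=0
18: 10101110001110 → 1, fb=0
19: 01011100011100 → 0, fb=1
20: 10111000111001 → 1, fb=0
21: 01110001110010 → 0, fb=0
22: 11100011100100 → 1, fb=0
23: 11000111001000 → 1, fb=1
24: 10001110010001 → 1, fb=0
25: 00011100100010 → 0, fb=0
26: 00111001000100 → 0, fb=1
27: 01110010001001 → 0, fb=0
28: 11100100010010 → 1, fb=1
29: 11001000100101 → 1, fb=0
30: 10010001001010 → 1, fb=0
31: 00100010010100 → 0, fb=0

00101110111100110110101110001110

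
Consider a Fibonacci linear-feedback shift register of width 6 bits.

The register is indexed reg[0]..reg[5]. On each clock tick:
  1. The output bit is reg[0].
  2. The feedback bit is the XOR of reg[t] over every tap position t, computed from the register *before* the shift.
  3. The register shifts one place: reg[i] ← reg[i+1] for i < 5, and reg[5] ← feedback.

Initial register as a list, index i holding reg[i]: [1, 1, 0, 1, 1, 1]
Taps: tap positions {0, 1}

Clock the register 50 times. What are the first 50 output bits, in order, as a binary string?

11011101100110101011111100000100001100010100111101

step | reg (before) | out | fb
   0 | 110111 | 1 | 0
   1 | 101110 | 1 | 1
   2 | 011101 | 0 | 1
   3 | 111011 | 1 | 0
   4 | 110110 | 1 | 0
   5 | 101100 | 1 | 1
   6 | 011001 | 0 | 1
   7 | 110011 | 1 | 0
   8 | 100110 | 1 | 1
   9 | 001101 | 0 | 0
  10 | 011010 | 0 | 1
  11 | 110101 | 1 | 0
  12 | 101010 | 1 | 1
  13 | 010101 | 0 | 1
  14 | 101011 | 1 | 1
  15 | 010111 | 0 | 1
  16 | 101111 | 1 | 1
  17 | 011111 | 0 | 1
  18 | 111111 | 1 | 0
  19 | 111110 | 1 | 0
  20 | 111100 | 1 | 0
  21 | 111000 | 1 | 0
  22 | 110000 | 1 | 0
  23 | 100000 | 1 | 1
  24 | 000001 | 0 | 0
  25 | 000010 | 0 | 0
  26 | 000100 | 0 | 0
  27 | 001000 | 0 | 0
  28 | 010000 | 0 | 1
  29 | 100001 | 1 | 1
  30 | 000011 | 0 | 0
  31 | 000110 | 0 | 0
  32 | 001100 | 0 | 0
  33 | 011000 | 0 | 1
  34 | 110001 | 1 | 0
  35 | 100010 | 1 | 1
  36 | 000101 | 0 | 0
  37 | 001010 | 0 | 0
  38 | 010100 | 0 | 1
  39 | 101001 | 1 | 1
  40 | 010011 | 0 | 1
  41 | 100111 | 1 | 1
  42 | 001111 | 0 | 0
  43 | 011110 | 0 | 1
  44 | 111101 | 1 | 0
  45 | 111010 | 1 | 0
  46 | 110100 | 1 | 0
  47 | 101000 | 1 | 1
  48 | 010001 | 0 | 1
  49 | 100011 | 1 | 1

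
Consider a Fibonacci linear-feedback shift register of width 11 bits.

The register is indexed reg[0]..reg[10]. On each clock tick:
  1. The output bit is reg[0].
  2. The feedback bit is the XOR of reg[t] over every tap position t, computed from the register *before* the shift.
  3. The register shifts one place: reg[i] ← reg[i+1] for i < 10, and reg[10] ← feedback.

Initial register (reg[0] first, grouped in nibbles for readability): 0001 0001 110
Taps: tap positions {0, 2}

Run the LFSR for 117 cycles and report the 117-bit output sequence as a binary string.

000100011100101011011100001101011001110001111101101100010110111010011010100111100001110011001101111111110100000001001

tick  register→output (feedback)
  0  00010001110→0 (0)
  1  00100011100→0 (1)
  2  01000111001→0 (0)
  3  10001110010→1 (1)
  4  00011100101→0 (0)
  5  00111001010→0 (1)
  6  01110010101→0 (1)
  7  11100101011→1 (0)
  8  11001010110→1 (1)
  9  10010101101→1 (1)
 10  00101011011→0 (1)
 11  01010110111→0 (0)
 12  10101101110→1 (0)
 13  01011011100→0 (0)
 14  10110111000→1 (0)
 15  01101110000→0 (1)
 16  11011100001→1 (1)
 17  10111000011→1 (0)
 18  01110000110→0 (1)
 19  11100001101→1 (0)
 20  11000011010→1 (1)
 21  10000110101→1 (1)
 22  00001101011→0 (0)
 23  00011010110→0 (0)
 24  00110101100→0 (1)
 25  01101011001→0 (1)
 26  11010110011→1 (1)
 27  10101100111→1 (0)
 28  01011001110→0 (0)
 29  10110011100→1 (0)
 30  01100111000→0 (1)
 31  11001110001→1 (1)
 32  10011100011→1 (1)
 33  00111000111→0 (1)
 34  01110001111→0 (1)
 35  11100011111→1 (0)
 36  11000111110→1 (1)
 37  10001111101→1 (1)
 38  00011111011→0 (0)
 39  00111110110→0 (1)
 40  01111101101→0 (1)
 41  11111011011→1 (0)
 42  11110110110→1 (0)
 43  11101101100→1 (0)
 44  11011011000→1 (1)
 45  10110110001→1 (0)
 46  01101100010→0 (1)
 47  11011000101→1 (1)
 48  10110001011→1 (0)
 49  01100010110→0 (1)
 50  11000101101→1 (1)
 51  10001011011→1 (1)
 52  00010110111→0 (0)
 53  00101101110→0 (1)
 54  01011011101→0 (0)
 55  10110111010→1 (0)
 56  01101110100→0 (1)
 57  11011101001→1 (1)
 58  10111010011→1 (0)
 59  01110100110→0 (1)
 60  11101001101→1 (0)
 61  11010011010→1 (1)
 62  10100110101→1 (0)
 63  01001101010→0 (0)
 64  10011010100→1 (1)
 65  00110101001→0 (1)
 66  01101010011→0 (1)
 67  11010100111→1 (1)
 68  10101001111→1 (0)
 69  01010011110→0 (0)
 70  10100111100→1 (0)
 71  01001111000→0 (0)
 72  10011110000→1 (1)
 73  00111100001→0 (1)
 74  01111000011→0 (1)
 75  11110000111→1 (0)
 76  11100001110→1 (0)
 77  11000011100→1 (1)
 78  10000111001→1 (1)
 79  00001110011→0 (0)
 80  00011100110→0 (0)
 81  00111001100→0 (1)
 82  01110011001→0 (1)
 83  11100110011→1 (0)
 84  11001100110→1 (1)
 85  10011001101→1 (1)
 86  00110011011→0 (1)
 87  01100110111→0 (1)
 88  11001101111→1 (1)
 89  10011011111→1 (1)
 90  00110111111→0 (1)
 91  01101111111→0 (1)
 92  11011111111→1 (1)
 93  10111111111→1 (0)
 94  01111111110→0 (1)
 95  11111111101→1 (0)
 96  11111111010→1 (0)
 97  11111110100→1 (0)
 98  11111101000→1 (0)
 99  11111010000→1 (0)
100  11110100000→1 (0)
101  11101000000→1 (0)
102  11010000000→1 (1)
103  10100000001→1 (0)
104  01000000010→0 (0)
105  10000000100→1 (1)
106  00000001001→0 (0)
107  00000010010→0 (0)
108  00000100100→0 (0)
109  00001001000→0 (0)
110  00010010000→0 (0)
111  00100100000→0 (1)
112  01001000001→0 (0)
113  10010000010→1 (1)
114  00100000101→0 (1)
115  01000001011→0 (0)
116  10000010110→1 (1)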